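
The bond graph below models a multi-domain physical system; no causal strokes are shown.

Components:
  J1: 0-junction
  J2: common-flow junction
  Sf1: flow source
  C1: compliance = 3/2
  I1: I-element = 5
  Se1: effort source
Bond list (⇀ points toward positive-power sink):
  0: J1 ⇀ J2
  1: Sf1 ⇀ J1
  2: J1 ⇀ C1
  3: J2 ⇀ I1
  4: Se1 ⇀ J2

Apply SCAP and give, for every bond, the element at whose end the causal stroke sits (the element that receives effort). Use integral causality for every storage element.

β0 |J2
β1 |Sf1
β2 |J1
β3 |I1
β4 |J2

#1 stroke at Sf1  (source Sf1 imposes f)
#4 stroke at J2  (Se1: effort source, stroke at far end)
#2 stroke at J1  (C1: C, integral causality)
#0 stroke at J2  (J1: bond 2 brought effort, rest push out)
#3 stroke at I1  (J2: last free bond brings flow in)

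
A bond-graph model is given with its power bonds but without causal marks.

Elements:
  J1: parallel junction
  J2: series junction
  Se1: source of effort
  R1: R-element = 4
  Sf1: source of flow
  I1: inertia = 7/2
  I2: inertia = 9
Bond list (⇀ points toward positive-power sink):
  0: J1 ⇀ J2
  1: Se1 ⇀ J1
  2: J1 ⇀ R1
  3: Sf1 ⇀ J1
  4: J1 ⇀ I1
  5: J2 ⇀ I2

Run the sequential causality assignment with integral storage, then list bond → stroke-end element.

b1 stroke→J1  (Se1 (Se) sets effort on bond)
b3 stroke→Sf1  (Sf1 fixes flow; stroke at Sf1)
b0 stroke→J2  (J1 effort already set via bond 1)
b2 stroke→R1  (J1 effort already set via bond 1)
b4 stroke→I1  (common-e at J1 fixed by 1)
b5 stroke→I2  (J2: last free bond brings flow in)

#0 stroke at J2
#1 stroke at J1
#2 stroke at R1
#3 stroke at Sf1
#4 stroke at I1
#5 stroke at I2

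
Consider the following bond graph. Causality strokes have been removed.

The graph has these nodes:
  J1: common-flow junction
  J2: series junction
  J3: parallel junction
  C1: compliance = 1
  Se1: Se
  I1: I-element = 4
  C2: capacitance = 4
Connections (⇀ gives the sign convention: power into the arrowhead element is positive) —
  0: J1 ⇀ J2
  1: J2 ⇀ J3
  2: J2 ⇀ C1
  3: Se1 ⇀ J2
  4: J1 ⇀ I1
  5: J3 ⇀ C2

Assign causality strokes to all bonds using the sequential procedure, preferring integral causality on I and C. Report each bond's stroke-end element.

bond 3 |J2  (Se1: effort source, stroke at far end)
bond 2 |J2  (C1: C, integral causality)
bond 4 |I1  (prefer integral on I1)
bond 0 |J1  (J1 flow already set via bond 4)
bond 1 |J2  (J2 flow already set via bond 0)
bond 5 |J3  (J3 needs exactly one e-in)

b0 stroke at J1
b1 stroke at J2
b2 stroke at J2
b3 stroke at J2
b4 stroke at I1
b5 stroke at J3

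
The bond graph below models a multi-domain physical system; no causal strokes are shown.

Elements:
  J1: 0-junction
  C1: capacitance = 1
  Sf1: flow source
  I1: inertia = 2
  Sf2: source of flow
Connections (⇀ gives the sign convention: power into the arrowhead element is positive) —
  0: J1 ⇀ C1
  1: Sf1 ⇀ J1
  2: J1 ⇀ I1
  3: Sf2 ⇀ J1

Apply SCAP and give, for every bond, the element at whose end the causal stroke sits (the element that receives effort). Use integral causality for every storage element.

#1 |Sf1  (source Sf1 imposes f)
#3 |Sf2  (source Sf2 imposes f)
#0 |J1  (C1: C, integral causality)
#2 |I1  (J1: bond 0 brought effort, rest push out)

bond 0 →J1
bond 1 →Sf1
bond 2 →I1
bond 3 →Sf2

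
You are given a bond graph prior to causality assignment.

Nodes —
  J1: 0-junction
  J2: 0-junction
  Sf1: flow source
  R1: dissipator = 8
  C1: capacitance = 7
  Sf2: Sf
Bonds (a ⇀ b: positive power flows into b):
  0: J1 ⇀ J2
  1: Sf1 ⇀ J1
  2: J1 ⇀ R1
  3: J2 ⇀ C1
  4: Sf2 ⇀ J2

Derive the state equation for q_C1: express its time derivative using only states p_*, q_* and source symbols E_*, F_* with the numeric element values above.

bond 1 stroke at Sf1  (Sf1: flow source, stroke at near end)
bond 4 stroke at Sf2  (Sf2 fixes flow; stroke at Sf2)
bond 3 stroke at J2  (C1 integral (e out))
bond 0 stroke at J1  (common-e at J2 fixed by 3)
bond 2 stroke at R1  (common-e at J1 fixed by 0)

dq_C1/dt = F_Sf1 + F_Sf2 - q_C1/56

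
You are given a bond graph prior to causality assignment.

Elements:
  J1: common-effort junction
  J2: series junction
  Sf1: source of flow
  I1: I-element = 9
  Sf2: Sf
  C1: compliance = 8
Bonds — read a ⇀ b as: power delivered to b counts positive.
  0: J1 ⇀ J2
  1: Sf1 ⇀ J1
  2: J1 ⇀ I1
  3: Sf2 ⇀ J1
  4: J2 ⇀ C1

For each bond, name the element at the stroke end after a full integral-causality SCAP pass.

b0 →J1
b1 →Sf1
b2 →I1
b3 →Sf2
b4 →J2

bond 1 →Sf1  (Sf1: flow source, stroke at near end)
bond 3 →Sf2  (Sf2: flow source, stroke at near end)
bond 2 →I1  (prefer integral on I1)
bond 0 →J1  (closing 0-jn rule on J1)
bond 4 →J2  (J2 flow already set via bond 0)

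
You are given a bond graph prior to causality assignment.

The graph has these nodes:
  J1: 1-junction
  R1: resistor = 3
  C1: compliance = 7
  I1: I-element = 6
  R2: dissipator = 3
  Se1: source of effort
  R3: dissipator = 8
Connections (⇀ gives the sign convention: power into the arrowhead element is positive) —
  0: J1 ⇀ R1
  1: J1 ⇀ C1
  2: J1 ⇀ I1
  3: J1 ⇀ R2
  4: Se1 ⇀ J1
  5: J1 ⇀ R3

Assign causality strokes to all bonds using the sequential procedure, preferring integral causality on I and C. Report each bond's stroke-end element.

β4 |J1  (Se1 fixes effort; stroke away)
β1 |J1  (prefer integral on C1)
β2 |I1  (I1 outputs flow p/I1)
β0 |J1  (common-f at J1 fixed by 2)
β3 |J1  (1-jn J1 has f-setter on 2)
β5 |J1  (J1: bond 2 brought flow, rest push out)

β0 stroke at J1
β1 stroke at J1
β2 stroke at I1
β3 stroke at J1
β4 stroke at J1
β5 stroke at J1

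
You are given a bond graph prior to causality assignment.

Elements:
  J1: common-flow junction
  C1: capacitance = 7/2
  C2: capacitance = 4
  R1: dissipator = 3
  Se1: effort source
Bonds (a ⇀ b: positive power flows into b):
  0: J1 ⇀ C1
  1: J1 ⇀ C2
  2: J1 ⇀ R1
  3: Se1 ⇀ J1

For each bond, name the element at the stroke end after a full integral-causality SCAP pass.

β3 →J1  (Se1: effort source, stroke at far end)
β0 →J1  (C1 integral (e out))
β1 →J1  (prefer integral on C2)
β2 →R1  (J1: last free bond brings flow in)

bond 0 →J1
bond 1 →J1
bond 2 →R1
bond 3 →J1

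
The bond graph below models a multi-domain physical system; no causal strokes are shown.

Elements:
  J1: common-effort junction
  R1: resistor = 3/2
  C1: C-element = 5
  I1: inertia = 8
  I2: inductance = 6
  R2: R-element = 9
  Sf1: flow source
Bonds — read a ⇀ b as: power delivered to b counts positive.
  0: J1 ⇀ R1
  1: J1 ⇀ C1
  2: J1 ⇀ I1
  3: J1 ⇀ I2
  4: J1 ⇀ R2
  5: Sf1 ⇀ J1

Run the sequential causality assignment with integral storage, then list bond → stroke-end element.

β5 stroke→Sf1  (Sf1 fixes flow; stroke at Sf1)
β1 stroke→J1  (C1: C, integral causality)
β0 stroke→R1  (0-jn J1 has e-setter on 1)
β2 stroke→I1  (common-e at J1 fixed by 1)
β3 stroke→I2  (J1 effort already set via bond 1)
β4 stroke→R2  (0-jn J1 has e-setter on 1)

#0 stroke→R1
#1 stroke→J1
#2 stroke→I1
#3 stroke→I2
#4 stroke→R2
#5 stroke→Sf1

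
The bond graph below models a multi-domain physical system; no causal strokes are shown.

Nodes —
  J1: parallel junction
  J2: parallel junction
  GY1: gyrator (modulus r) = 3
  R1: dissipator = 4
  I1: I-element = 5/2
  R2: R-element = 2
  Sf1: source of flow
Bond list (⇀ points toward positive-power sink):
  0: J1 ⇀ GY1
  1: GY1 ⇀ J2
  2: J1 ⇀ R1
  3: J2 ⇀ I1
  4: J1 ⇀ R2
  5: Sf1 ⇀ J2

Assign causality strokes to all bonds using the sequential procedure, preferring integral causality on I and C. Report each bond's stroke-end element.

b5 |Sf1  (Sf1: flow source, stroke at near end)
b3 |I1  (I1 integral (f out))
b1 |J2  (J2 needs exactly one e-in)
b0 |J1  (GY1 both-in/both-out from 1)
b2 |R1  (common-e at J1 fixed by 0)
b4 |R2  (common-e at J1 fixed by 0)

β0 →J1
β1 →J2
β2 →R1
β3 →I1
β4 →R2
β5 →Sf1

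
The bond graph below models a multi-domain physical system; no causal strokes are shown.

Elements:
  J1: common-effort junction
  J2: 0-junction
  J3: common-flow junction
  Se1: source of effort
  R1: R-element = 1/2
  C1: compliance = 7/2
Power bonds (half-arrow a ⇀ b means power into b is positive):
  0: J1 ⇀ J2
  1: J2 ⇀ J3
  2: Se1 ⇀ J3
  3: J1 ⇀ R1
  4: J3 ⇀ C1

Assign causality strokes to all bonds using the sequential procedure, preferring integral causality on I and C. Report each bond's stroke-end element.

bond 2 →J3  (source Se1 imposes e)
bond 4 →J3  (C1 integral (e out))
bond 1 →J2  (J3: last free bond brings flow in)
bond 0 →J1  (J2 effort already set via bond 1)
bond 3 →R1  (0-jn J1 has e-setter on 0)

#0 stroke→J1
#1 stroke→J2
#2 stroke→J3
#3 stroke→R1
#4 stroke→J3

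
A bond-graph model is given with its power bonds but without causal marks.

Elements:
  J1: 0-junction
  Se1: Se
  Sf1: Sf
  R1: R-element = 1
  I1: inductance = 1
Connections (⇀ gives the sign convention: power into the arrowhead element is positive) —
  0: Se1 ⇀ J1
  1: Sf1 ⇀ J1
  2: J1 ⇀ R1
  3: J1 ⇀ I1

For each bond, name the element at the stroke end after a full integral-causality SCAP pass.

bond 0 →J1  (Se1 fixes effort; stroke away)
bond 1 →Sf1  (Sf1 (Sf) sets flow on bond)
bond 2 →R1  (J1: bond 0 brought effort, rest push out)
bond 3 →I1  (0-jn J1 has e-setter on 0)

#0 →J1
#1 →Sf1
#2 →R1
#3 →I1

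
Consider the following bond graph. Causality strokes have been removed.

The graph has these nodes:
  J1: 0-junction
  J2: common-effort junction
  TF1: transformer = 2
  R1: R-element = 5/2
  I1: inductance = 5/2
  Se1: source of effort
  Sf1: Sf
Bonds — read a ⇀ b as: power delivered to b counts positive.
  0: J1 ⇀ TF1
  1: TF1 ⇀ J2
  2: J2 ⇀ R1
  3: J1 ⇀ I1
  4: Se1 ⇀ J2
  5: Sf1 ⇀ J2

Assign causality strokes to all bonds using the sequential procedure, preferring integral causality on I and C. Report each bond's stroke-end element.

b0 stroke→J1
b1 stroke→TF1
b2 stroke→R1
b3 stroke→I1
b4 stroke→J2
b5 stroke→Sf1

bond 4 stroke→J2  (Se1 (Se) sets effort on bond)
bond 5 stroke→Sf1  (Sf1 fixes flow; stroke at Sf1)
bond 1 stroke→TF1  (common-e at J2 fixed by 4)
bond 2 stroke→R1  (common-e at J2 fixed by 4)
bond 0 stroke→J1  (TF1: transformer flips bond 1)
bond 3 stroke→I1  (J1 effort already set via bond 0)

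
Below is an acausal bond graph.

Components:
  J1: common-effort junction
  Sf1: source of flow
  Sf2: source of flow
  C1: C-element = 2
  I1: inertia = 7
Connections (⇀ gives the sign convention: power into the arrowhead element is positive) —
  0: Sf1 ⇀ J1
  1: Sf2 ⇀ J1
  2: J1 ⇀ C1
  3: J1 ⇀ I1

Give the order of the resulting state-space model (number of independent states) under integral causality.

2  (C1, I1 all integral)

bond 0 →Sf1  (source Sf1 imposes f)
bond 1 →Sf2  (source Sf2 imposes f)
bond 2 →J1  (C1 integral (e out))
bond 3 →I1  (J1: bond 2 brought effort, rest push out)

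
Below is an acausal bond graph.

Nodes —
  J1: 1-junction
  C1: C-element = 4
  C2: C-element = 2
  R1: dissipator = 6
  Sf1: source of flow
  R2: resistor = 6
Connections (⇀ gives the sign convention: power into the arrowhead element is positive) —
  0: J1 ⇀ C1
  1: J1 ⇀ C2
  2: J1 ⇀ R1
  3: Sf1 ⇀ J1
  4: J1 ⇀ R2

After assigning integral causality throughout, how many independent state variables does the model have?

#3 |Sf1  (source Sf1 imposes f)
#0 |J1  (1-jn J1 has f-setter on 3)
#1 |J1  (J1: bond 3 brought flow, rest push out)
#2 |J1  (J1 flow already set via bond 3)
#4 |J1  (J1: bond 3 brought flow, rest push out)

2  (C1, C2 all integral)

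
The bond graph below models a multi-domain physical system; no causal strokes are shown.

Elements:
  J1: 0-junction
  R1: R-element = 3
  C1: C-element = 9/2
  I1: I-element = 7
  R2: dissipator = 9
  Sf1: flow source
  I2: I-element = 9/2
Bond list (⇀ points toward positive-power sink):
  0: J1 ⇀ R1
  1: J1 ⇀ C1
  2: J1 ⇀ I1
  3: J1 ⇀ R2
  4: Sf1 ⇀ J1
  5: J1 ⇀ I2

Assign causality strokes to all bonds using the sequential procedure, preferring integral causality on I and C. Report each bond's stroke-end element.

β0 |R1
β1 |J1
β2 |I1
β3 |R2
β4 |Sf1
β5 |I2

bond 4 |Sf1  (Sf1 (Sf) sets flow on bond)
bond 1 |J1  (C1 outputs effort q/C1)
bond 0 |R1  (common-e at J1 fixed by 1)
bond 2 |I1  (0-jn J1 has e-setter on 1)
bond 3 |R2  (0-jn J1 has e-setter on 1)
bond 5 |I2  (J1: bond 1 brought effort, rest push out)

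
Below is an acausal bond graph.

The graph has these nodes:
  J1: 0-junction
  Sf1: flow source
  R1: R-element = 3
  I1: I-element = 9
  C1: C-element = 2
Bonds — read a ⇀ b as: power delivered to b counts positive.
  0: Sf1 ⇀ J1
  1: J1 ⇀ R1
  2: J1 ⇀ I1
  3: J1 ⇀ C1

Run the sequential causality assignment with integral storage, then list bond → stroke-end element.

#0 stroke at Sf1
#1 stroke at R1
#2 stroke at I1
#3 stroke at J1

bond 0 |Sf1  (Sf1: flow source, stroke at near end)
bond 2 |I1  (I1 outputs flow p/I1)
bond 3 |J1  (C1 outputs effort q/C1)
bond 1 |R1  (0-jn J1 has e-setter on 3)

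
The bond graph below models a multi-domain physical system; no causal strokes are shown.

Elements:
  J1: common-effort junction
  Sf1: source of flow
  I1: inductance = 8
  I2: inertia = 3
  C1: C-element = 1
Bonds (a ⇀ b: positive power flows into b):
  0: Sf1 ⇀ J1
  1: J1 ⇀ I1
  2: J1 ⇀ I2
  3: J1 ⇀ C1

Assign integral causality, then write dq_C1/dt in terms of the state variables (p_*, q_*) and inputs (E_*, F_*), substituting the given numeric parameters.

b0 stroke→Sf1  (source Sf1 imposes f)
b1 stroke→I1  (I1: I, integral causality)
b2 stroke→I2  (I2 integral (f out))
b3 stroke→J1  (closing 0-jn rule on J1)

dq_C1/dt = F_Sf1 - p_I1/8 - p_I2/3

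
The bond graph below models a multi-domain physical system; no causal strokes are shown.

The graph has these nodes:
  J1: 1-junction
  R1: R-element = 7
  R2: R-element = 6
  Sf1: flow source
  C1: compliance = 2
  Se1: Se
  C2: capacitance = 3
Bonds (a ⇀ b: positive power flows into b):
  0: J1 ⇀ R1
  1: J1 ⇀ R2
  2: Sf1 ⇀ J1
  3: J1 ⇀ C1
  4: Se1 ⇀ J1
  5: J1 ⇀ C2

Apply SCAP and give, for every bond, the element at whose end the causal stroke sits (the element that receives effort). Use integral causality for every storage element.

bond 0 →J1
bond 1 →J1
bond 2 →Sf1
bond 3 →J1
bond 4 →J1
bond 5 →J1

bond 2 stroke→Sf1  (Sf1 fixes flow; stroke at Sf1)
bond 4 stroke→J1  (source Se1 imposes e)
bond 0 stroke→J1  (common-f at J1 fixed by 2)
bond 1 stroke→J1  (J1: bond 2 brought flow, rest push out)
bond 3 stroke→J1  (J1: bond 2 brought flow, rest push out)
bond 5 stroke→J1  (J1 flow already set via bond 2)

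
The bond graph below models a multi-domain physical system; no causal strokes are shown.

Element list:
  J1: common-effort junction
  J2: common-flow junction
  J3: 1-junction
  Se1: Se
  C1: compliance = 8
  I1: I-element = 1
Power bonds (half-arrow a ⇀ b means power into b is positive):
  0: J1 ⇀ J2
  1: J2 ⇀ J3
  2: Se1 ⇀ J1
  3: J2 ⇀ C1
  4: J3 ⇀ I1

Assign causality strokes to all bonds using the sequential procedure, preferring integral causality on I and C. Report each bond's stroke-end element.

bond 0 stroke→J2
bond 1 stroke→J3
bond 2 stroke→J1
bond 3 stroke→J2
bond 4 stroke→I1

#2 stroke→J1  (Se1 fixes effort; stroke away)
#0 stroke→J2  (0-jn J1 has e-setter on 2)
#3 stroke→J2  (C1: C, integral causality)
#1 stroke→J3  (closing 1-jn rule on J2)
#4 stroke→I1  (closing 1-jn rule on J3)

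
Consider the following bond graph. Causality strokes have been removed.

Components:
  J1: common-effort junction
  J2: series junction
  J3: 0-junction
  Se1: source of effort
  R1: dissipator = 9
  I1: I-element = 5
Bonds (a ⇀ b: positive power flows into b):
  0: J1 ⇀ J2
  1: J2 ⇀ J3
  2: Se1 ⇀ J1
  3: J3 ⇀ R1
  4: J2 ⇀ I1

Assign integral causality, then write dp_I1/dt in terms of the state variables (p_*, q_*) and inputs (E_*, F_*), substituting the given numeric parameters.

dp_I1/dt = E_Se1 - 9*p_I1/5

β2 stroke→J1  (source Se1 imposes e)
β0 stroke→J2  (J1: bond 2 brought effort, rest push out)
β4 stroke→I1  (I1 outputs flow p/I1)
β1 stroke→J2  (1-jn J2 has f-setter on 4)
β3 stroke→J3  (J3: last free bond brings effort in)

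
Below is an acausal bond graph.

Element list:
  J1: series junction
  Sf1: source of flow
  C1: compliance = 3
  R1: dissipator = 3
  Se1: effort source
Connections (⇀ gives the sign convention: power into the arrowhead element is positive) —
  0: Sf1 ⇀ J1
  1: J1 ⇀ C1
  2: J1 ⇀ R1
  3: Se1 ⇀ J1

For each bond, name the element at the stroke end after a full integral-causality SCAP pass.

bond 0 |Sf1
bond 1 |J1
bond 2 |J1
bond 3 |J1

β0 |Sf1  (Sf1: flow source, stroke at near end)
β3 |J1  (Se1 (Se) sets effort on bond)
β1 |J1  (common-f at J1 fixed by 0)
β2 |J1  (J1 flow already set via bond 0)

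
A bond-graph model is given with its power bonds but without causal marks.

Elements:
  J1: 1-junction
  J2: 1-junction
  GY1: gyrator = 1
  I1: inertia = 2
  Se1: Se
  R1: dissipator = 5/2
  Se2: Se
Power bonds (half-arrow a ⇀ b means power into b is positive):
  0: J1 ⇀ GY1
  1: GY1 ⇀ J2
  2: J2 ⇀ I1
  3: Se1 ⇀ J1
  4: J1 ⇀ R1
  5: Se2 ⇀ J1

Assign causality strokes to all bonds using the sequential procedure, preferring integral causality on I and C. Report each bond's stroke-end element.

bond 0 stroke→J1
bond 1 stroke→J2
bond 2 stroke→I1
bond 3 stroke→J1
bond 4 stroke→R1
bond 5 stroke→J1

β3 stroke at J1  (Se1 fixes effort; stroke away)
β5 stroke at J1  (Se2: effort source, stroke at far end)
β2 stroke at I1  (prefer integral on I1)
β1 stroke at J2  (common-f at J2 fixed by 2)
β0 stroke at J1  (through GY1, causality inverts; strokes same side of GY1)
β4 stroke at R1  (only one flow-in slot at J1)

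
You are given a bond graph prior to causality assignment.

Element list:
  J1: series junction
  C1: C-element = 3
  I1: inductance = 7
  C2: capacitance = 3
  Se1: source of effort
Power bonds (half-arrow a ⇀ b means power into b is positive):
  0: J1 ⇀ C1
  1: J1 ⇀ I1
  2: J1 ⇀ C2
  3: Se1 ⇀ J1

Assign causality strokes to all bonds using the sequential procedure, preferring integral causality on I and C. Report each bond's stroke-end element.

β3 stroke at J1  (Se1 (Se) sets effort on bond)
β0 stroke at J1  (prefer integral on C1)
β1 stroke at I1  (I1 outputs flow p/I1)
β2 stroke at J1  (J1: bond 1 brought flow, rest push out)

bond 0 stroke→J1
bond 1 stroke→I1
bond 2 stroke→J1
bond 3 stroke→J1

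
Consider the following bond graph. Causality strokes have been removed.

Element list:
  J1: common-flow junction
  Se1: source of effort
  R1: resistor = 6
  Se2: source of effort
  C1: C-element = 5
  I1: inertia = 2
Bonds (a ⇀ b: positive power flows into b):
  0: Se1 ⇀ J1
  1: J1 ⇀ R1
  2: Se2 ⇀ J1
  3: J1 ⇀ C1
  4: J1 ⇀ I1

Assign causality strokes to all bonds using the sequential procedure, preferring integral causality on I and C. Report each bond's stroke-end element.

β0 →J1
β1 →J1
β2 →J1
β3 →J1
β4 →I1

b0 stroke at J1  (source Se1 imposes e)
b2 stroke at J1  (Se2 fixes effort; stroke away)
b3 stroke at J1  (prefer integral on C1)
b4 stroke at I1  (I1 integral (f out))
b1 stroke at J1  (J1 flow already set via bond 4)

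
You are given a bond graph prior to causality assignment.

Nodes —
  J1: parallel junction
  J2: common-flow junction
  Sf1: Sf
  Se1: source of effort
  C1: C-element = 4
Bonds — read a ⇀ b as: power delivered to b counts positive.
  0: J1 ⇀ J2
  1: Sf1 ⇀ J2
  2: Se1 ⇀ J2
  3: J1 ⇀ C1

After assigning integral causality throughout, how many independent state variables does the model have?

1  (C1 all integral)

b1 stroke→Sf1  (Sf1: flow source, stroke at near end)
b2 stroke→J2  (Se1 fixes effort; stroke away)
b0 stroke→J2  (common-f at J2 fixed by 1)
b3 stroke→J1  (only one effort-in slot at J1)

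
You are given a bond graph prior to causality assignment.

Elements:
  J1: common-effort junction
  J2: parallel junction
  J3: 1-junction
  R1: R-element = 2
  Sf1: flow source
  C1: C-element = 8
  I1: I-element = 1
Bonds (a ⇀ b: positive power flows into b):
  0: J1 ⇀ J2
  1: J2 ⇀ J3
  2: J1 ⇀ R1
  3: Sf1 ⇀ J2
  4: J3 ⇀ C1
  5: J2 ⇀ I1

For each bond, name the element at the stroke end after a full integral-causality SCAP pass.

#0 stroke at J1
#1 stroke at J2
#2 stroke at R1
#3 stroke at Sf1
#4 stroke at J3
#5 stroke at I1

β3 stroke at Sf1  (Sf1: flow source, stroke at near end)
β4 stroke at J3  (prefer integral on C1)
β1 stroke at J2  (J3: last free bond brings flow in)
β0 stroke at J1  (J2 effort already set via bond 1)
β5 stroke at I1  (J2 effort already set via bond 1)
β2 stroke at R1  (J1: bond 0 brought effort, rest push out)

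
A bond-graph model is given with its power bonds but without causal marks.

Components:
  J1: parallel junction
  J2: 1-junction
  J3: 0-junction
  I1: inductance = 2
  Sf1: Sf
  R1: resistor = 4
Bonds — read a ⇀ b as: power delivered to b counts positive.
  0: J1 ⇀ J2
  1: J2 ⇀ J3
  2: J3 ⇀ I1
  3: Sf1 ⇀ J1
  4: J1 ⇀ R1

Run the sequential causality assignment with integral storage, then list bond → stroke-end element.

b0 stroke→J2
b1 stroke→J3
b2 stroke→I1
b3 stroke→Sf1
b4 stroke→J1

β3 stroke at Sf1  (Sf1: flow source, stroke at near end)
β2 stroke at I1  (I1 outputs flow p/I1)
β1 stroke at J3  (only one effort-in slot at J3)
β0 stroke at J2  (J2 flow already set via bond 1)
β4 stroke at J1  (closing 0-jn rule on J1)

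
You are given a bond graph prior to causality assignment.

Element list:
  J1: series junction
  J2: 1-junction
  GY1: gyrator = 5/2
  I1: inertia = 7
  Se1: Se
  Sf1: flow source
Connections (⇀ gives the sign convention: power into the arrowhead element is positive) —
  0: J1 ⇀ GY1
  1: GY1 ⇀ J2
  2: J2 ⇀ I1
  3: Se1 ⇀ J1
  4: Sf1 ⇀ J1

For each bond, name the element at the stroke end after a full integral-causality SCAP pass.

b0 stroke at J1
b1 stroke at J2
b2 stroke at I1
b3 stroke at J1
b4 stroke at Sf1

b3 stroke→J1  (source Se1 imposes e)
b4 stroke→Sf1  (Sf1 fixes flow; stroke at Sf1)
b0 stroke→J1  (J1: bond 4 brought flow, rest push out)
b1 stroke→J2  (GY GY1: same side as bond 0)
b2 stroke→I1  (only one flow-in slot at J2)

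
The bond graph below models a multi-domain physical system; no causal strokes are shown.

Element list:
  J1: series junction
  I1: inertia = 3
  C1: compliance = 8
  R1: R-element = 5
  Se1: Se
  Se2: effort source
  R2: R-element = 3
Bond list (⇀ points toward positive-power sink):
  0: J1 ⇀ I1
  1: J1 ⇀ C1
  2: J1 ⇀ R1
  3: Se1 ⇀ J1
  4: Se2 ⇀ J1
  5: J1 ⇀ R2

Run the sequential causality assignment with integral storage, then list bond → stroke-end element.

#3 stroke at J1  (Se1: effort source, stroke at far end)
#4 stroke at J1  (Se2: effort source, stroke at far end)
#0 stroke at I1  (I1 outputs flow p/I1)
#1 stroke at J1  (1-jn J1 has f-setter on 0)
#2 stroke at J1  (J1: bond 0 brought flow, rest push out)
#5 stroke at J1  (J1 flow already set via bond 0)

β0 stroke at I1
β1 stroke at J1
β2 stroke at J1
β3 stroke at J1
β4 stroke at J1
β5 stroke at J1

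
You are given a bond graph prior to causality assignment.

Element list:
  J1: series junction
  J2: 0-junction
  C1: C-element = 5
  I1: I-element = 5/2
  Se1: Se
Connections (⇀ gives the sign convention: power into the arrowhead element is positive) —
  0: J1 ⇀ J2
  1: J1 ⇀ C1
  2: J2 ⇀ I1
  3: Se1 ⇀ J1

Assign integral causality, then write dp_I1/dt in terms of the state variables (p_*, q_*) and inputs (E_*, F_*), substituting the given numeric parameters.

dp_I1/dt = E_Se1 - q_C1/5

b3 |J1  (Se1: effort source, stroke at far end)
b1 |J1  (prefer integral on C1)
b0 |J2  (J1: last free bond brings flow in)
b2 |I1  (0-jn J2 has e-setter on 0)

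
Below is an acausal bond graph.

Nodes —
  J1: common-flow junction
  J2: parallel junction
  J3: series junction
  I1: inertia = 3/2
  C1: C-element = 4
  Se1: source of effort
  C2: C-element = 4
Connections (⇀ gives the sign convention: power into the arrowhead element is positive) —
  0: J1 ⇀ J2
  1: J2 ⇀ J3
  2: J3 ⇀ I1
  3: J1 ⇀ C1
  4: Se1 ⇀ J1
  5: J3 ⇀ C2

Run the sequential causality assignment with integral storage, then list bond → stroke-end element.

bond 0 stroke→J2
bond 1 stroke→J3
bond 2 stroke→I1
bond 3 stroke→J1
bond 4 stroke→J1
bond 5 stroke→J3

#4 stroke at J1  (source Se1 imposes e)
#2 stroke at I1  (prefer integral on I1)
#1 stroke at J3  (1-jn J3 has f-setter on 2)
#5 stroke at J3  (1-jn J3 has f-setter on 2)
#0 stroke at J2  (only one effort-in slot at J2)
#3 stroke at J1  (J1 flow already set via bond 0)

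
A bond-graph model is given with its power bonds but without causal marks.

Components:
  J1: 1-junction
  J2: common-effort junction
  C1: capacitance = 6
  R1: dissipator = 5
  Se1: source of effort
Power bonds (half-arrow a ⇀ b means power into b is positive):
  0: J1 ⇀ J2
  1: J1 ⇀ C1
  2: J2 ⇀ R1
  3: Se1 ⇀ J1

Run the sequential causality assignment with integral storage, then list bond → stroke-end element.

bond 3 stroke at J1  (Se1: effort source, stroke at far end)
bond 1 stroke at J1  (C1: C, integral causality)
bond 0 stroke at J2  (closing 1-jn rule on J1)
bond 2 stroke at R1  (J2: bond 0 brought effort, rest push out)

#0 stroke→J2
#1 stroke→J1
#2 stroke→R1
#3 stroke→J1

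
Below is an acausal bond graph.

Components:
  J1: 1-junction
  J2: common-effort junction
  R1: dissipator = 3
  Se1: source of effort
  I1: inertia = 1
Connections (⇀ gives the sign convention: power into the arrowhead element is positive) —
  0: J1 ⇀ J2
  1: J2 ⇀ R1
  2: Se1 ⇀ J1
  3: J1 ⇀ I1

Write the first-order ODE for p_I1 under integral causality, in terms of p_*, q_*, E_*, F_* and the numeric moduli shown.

b2 stroke→J1  (Se1 fixes effort; stroke away)
b3 stroke→I1  (I1: I, integral causality)
b0 stroke→J1  (J1: bond 3 brought flow, rest push out)
b1 stroke→J2  (closing 0-jn rule on J2)

dp_I1/dt = E_Se1 - 3*p_I1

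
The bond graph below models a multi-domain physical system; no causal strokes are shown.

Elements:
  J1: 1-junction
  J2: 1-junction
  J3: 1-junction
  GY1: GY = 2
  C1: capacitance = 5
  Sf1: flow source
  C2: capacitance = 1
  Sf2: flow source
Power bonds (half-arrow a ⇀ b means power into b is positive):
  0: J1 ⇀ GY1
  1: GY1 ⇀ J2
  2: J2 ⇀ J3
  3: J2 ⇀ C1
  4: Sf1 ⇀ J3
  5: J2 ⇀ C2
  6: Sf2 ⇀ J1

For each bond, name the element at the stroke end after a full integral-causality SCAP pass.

β0 stroke at J1
β1 stroke at J2
β2 stroke at J3
β3 stroke at J2
β4 stroke at Sf1
β5 stroke at J2
β6 stroke at Sf2

#4 stroke→Sf1  (Sf1 fixes flow; stroke at Sf1)
#6 stroke→Sf2  (Sf2 fixes flow; stroke at Sf2)
#0 stroke→J1  (J1: bond 6 brought flow, rest push out)
#2 stroke→J3  (common-f at J3 fixed by 4)
#1 stroke→J2  (GY1: gyrator matches bond 0)
#3 stroke→J2  (J2 flow already set via bond 2)
#5 stroke→J2  (common-f at J2 fixed by 2)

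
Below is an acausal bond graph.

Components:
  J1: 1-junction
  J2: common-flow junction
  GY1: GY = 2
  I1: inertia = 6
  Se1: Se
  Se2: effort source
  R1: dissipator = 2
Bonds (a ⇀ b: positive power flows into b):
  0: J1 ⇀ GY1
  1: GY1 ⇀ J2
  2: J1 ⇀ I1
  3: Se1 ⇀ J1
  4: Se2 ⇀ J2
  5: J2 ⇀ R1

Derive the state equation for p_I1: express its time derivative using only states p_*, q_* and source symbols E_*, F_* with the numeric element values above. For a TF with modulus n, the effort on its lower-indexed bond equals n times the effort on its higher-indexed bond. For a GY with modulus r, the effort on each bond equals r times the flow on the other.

#3 stroke→J1  (Se1 (Se) sets effort on bond)
#4 stroke→J2  (Se2 (Se) sets effort on bond)
#2 stroke→I1  (I1 integral (f out))
#0 stroke→J1  (J1: bond 2 brought flow, rest push out)
#1 stroke→J2  (through GY1, causality inverts; strokes same side of GY1)
#5 stroke→R1  (J2: last free bond brings flow in)

dp_I1/dt = E_Se1 - E_Se2 - p_I1/3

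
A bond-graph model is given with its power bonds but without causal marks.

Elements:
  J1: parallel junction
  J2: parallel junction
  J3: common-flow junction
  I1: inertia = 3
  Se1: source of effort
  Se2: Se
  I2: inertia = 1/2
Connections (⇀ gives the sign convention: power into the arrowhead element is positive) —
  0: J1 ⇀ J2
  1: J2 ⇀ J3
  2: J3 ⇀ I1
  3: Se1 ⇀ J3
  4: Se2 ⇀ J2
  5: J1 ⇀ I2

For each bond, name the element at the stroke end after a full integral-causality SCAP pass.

bond 0 stroke→J1
bond 1 stroke→J3
bond 2 stroke→I1
bond 3 stroke→J3
bond 4 stroke→J2
bond 5 stroke→I2

bond 3 →J3  (Se1: effort source, stroke at far end)
bond 4 →J2  (Se2 (Se) sets effort on bond)
bond 0 →J1  (common-e at J2 fixed by 4)
bond 1 →J3  (J2: bond 4 brought effort, rest push out)
bond 2 →I1  (J3: last free bond brings flow in)
bond 5 →I2  (0-jn J1 has e-setter on 0)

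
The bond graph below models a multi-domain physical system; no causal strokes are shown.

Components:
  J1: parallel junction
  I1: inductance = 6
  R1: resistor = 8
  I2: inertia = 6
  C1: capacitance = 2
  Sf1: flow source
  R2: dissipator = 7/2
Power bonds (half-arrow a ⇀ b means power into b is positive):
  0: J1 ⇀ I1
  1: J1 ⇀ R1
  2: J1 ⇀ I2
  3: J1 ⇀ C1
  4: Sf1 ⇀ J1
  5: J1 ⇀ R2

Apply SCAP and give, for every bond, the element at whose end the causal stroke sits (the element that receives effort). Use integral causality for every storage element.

b4 →Sf1  (source Sf1 imposes f)
b0 →I1  (I1: I, integral causality)
b2 →I2  (prefer integral on I2)
b3 →J1  (C1 outputs effort q/C1)
b1 →R1  (common-e at J1 fixed by 3)
b5 →R2  (J1: bond 3 brought effort, rest push out)

#0 stroke→I1
#1 stroke→R1
#2 stroke→I2
#3 stroke→J1
#4 stroke→Sf1
#5 stroke→R2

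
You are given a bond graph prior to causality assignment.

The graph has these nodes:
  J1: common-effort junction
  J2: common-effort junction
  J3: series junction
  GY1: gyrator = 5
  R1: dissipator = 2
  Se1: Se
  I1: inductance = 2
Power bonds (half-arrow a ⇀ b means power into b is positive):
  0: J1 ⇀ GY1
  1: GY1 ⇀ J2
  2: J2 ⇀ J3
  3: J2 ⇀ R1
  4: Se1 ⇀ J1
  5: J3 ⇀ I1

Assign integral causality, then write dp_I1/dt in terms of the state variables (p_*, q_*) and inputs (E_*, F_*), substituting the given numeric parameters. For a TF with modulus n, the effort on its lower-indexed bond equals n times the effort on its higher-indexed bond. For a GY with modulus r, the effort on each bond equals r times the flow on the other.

#4 stroke at J1  (Se1 (Se) sets effort on bond)
#0 stroke at GY1  (J1 effort already set via bond 4)
#1 stroke at GY1  (GY1 both-in/both-out from 0)
#5 stroke at I1  (I1: I, integral causality)
#2 stroke at J3  (common-f at J3 fixed by 5)
#3 stroke at J2  (only one effort-in slot at J2)

dp_I1/dt = 2*E_Se1/5 - p_I1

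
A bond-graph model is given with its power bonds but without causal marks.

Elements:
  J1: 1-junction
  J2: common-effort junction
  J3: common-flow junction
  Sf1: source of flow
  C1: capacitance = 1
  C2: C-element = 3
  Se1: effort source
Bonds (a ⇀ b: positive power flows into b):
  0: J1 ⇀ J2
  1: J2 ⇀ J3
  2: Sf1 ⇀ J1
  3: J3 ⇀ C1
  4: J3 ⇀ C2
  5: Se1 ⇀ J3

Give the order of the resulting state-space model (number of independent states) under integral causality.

2  (C1, C2 all integral)

b2 |Sf1  (Sf1 fixes flow; stroke at Sf1)
b5 |J3  (Se1: effort source, stroke at far end)
b0 |J1  (common-f at J1 fixed by 2)
b1 |J2  (J2: last free bond brings effort in)
b3 |J3  (J3 flow already set via bond 1)
b4 |J3  (1-jn J3 has f-setter on 1)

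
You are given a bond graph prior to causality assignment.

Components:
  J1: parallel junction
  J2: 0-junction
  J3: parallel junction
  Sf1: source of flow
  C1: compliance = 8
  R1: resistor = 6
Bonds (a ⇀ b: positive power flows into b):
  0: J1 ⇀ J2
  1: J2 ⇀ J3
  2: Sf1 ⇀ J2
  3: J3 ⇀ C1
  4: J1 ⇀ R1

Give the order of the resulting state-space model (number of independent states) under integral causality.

bond 2 stroke at Sf1  (Sf1 (Sf) sets flow on bond)
bond 3 stroke at J3  (C1 integral (e out))
bond 1 stroke at J2  (common-e at J3 fixed by 3)
bond 0 stroke at J1  (J2 effort already set via bond 1)
bond 4 stroke at R1  (J1: bond 0 brought effort, rest push out)

1  (C1 all integral)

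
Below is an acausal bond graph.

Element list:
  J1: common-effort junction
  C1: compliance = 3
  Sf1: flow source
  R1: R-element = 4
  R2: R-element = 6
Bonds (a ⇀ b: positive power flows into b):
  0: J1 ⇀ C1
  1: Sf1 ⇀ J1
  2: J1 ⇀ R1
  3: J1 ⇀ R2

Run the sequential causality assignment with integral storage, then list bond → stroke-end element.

β1 stroke→Sf1  (Sf1 (Sf) sets flow on bond)
β0 stroke→J1  (prefer integral on C1)
β2 stroke→R1  (J1 effort already set via bond 0)
β3 stroke→R2  (J1: bond 0 brought effort, rest push out)

b0 stroke→J1
b1 stroke→Sf1
b2 stroke→R1
b3 stroke→R2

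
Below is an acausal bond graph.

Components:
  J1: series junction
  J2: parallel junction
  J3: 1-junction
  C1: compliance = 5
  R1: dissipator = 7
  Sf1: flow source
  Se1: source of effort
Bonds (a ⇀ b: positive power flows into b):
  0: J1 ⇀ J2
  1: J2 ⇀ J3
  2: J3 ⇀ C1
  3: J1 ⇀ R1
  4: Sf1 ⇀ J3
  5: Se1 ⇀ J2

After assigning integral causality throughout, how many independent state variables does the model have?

1  (C1 all integral)

b4 |Sf1  (Sf1 fixes flow; stroke at Sf1)
b5 |J2  (Se1: effort source, stroke at far end)
b0 |J1  (0-jn J2 has e-setter on 5)
b1 |J3  (common-e at J2 fixed by 5)
b2 |J3  (common-f at J3 fixed by 4)
b3 |R1  (closing 1-jn rule on J1)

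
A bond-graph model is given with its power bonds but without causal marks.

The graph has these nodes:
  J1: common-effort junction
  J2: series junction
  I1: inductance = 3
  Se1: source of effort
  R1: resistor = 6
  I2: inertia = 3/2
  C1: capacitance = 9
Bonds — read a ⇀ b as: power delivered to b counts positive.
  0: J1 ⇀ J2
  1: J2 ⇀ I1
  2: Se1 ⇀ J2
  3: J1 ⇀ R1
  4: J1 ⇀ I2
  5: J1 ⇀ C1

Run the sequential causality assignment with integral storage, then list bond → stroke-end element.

#0 |J2
#1 |I1
#2 |J2
#3 |R1
#4 |I2
#5 |J1

bond 2 →J2  (Se1: effort source, stroke at far end)
bond 1 →I1  (I1 integral (f out))
bond 0 →J2  (common-f at J2 fixed by 1)
bond 4 →I2  (I2: I, integral causality)
bond 5 →J1  (C1 integral (e out))
bond 3 →R1  (J1 effort already set via bond 5)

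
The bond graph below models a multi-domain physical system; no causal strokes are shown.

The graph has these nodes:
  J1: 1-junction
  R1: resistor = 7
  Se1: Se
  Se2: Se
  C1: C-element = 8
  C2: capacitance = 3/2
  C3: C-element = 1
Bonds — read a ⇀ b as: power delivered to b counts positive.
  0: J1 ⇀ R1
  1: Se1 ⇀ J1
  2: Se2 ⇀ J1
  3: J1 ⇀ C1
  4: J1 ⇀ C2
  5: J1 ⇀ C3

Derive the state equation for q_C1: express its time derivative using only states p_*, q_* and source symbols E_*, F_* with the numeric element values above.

bond 1 stroke→J1  (Se1 fixes effort; stroke away)
bond 2 stroke→J1  (Se2: effort source, stroke at far end)
bond 3 stroke→J1  (C1: C, integral causality)
bond 4 stroke→J1  (prefer integral on C2)
bond 5 stroke→J1  (C3 outputs effort q/C3)
bond 0 stroke→R1  (only one flow-in slot at J1)

dq_C1/dt = E_Se1/7 + E_Se2/7 - q_C1/56 - 2*q_C2/21 - q_C3/7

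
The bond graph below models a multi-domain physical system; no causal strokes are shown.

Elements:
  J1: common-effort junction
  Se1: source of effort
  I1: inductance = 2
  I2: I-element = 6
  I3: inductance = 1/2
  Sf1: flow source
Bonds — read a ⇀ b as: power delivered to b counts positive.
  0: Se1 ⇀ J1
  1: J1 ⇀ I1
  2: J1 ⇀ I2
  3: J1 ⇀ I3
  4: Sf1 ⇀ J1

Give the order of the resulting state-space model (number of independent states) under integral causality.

3  (I1, I2, I3 all integral)

β0 stroke→J1  (Se1: effort source, stroke at far end)
β4 stroke→Sf1  (Sf1 (Sf) sets flow on bond)
β1 stroke→I1  (0-jn J1 has e-setter on 0)
β2 stroke→I2  (J1 effort already set via bond 0)
β3 stroke→I3  (common-e at J1 fixed by 0)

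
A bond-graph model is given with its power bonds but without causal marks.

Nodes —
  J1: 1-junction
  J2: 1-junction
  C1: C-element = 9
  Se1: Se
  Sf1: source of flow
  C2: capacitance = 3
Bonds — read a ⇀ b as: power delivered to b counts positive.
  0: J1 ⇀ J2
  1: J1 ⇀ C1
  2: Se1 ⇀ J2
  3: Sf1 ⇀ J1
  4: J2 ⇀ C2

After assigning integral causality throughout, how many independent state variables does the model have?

bond 2 |J2  (source Se1 imposes e)
bond 3 |Sf1  (source Sf1 imposes f)
bond 0 |J1  (J1 flow already set via bond 3)
bond 1 |J1  (J1 flow already set via bond 3)
bond 4 |J2  (J2: bond 0 brought flow, rest push out)

2  (C1, C2 all integral)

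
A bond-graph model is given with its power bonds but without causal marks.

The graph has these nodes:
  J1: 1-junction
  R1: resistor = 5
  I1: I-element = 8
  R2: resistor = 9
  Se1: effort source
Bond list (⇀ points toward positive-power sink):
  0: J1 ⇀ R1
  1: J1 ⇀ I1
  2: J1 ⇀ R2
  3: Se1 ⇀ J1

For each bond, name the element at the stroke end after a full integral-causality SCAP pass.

b0 →J1
b1 →I1
b2 →J1
b3 →J1

#3 stroke→J1  (Se1: effort source, stroke at far end)
#1 stroke→I1  (I1 outputs flow p/I1)
#0 stroke→J1  (common-f at J1 fixed by 1)
#2 stroke→J1  (J1 flow already set via bond 1)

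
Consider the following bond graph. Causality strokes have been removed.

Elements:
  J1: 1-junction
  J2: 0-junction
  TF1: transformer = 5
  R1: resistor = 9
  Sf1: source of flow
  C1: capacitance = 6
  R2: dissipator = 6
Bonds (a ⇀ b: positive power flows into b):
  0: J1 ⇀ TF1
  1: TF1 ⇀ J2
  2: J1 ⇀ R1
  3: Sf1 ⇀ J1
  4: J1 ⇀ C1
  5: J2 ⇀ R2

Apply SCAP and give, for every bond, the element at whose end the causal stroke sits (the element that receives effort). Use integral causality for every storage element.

b3 stroke→Sf1  (Sf1 (Sf) sets flow on bond)
b0 stroke→J1  (1-jn J1 has f-setter on 3)
b2 stroke→J1  (J1 flow already set via bond 3)
b4 stroke→J1  (J1 flow already set via bond 3)
b1 stroke→TF1  (TF1: transformer flips bond 0)
b5 stroke→J2  (closing 0-jn rule on J2)

bond 0 |J1
bond 1 |TF1
bond 2 |J1
bond 3 |Sf1
bond 4 |J1
bond 5 |J2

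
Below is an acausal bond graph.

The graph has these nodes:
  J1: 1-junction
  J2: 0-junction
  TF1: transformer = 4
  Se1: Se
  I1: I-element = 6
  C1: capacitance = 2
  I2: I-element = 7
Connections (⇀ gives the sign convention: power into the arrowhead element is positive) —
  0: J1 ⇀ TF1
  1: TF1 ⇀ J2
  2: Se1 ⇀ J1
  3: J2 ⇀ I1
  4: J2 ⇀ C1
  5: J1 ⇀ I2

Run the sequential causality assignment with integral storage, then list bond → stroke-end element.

b2 stroke at J1  (source Se1 imposes e)
b3 stroke at I1  (I1: I, integral causality)
b4 stroke at J2  (C1: C, integral causality)
b1 stroke at TF1  (J2: bond 4 brought effort, rest push out)
b0 stroke at J1  (TF1: transformer flips bond 1)
b5 stroke at I2  (only one flow-in slot at J1)

b0 stroke at J1
b1 stroke at TF1
b2 stroke at J1
b3 stroke at I1
b4 stroke at J2
b5 stroke at I2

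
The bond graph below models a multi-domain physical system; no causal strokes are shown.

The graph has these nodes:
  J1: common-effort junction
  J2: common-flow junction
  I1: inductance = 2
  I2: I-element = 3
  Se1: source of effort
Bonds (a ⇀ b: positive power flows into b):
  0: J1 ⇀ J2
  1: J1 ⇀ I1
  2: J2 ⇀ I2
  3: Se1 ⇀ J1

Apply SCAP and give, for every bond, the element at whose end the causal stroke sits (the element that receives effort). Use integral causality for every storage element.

b0 →J2
b1 →I1
b2 →I2
b3 →J1

β3 stroke→J1  (Se1 (Se) sets effort on bond)
β0 stroke→J2  (J1 effort already set via bond 3)
β1 stroke→I1  (0-jn J1 has e-setter on 3)
β2 stroke→I2  (closing 1-jn rule on J2)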